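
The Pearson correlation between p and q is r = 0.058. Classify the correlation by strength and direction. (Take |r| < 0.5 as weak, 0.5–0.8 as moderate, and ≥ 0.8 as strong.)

r = 0.058 > 0 so the relationship is positive.
|r| = 0.058, which falls in the weak range.

weak positive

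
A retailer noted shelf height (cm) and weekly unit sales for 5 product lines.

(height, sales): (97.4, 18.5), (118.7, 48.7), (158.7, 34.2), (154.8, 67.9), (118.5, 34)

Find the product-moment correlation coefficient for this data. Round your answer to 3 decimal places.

0.613

n = 5, Σx = 648.1, Σy = 203.3, Σx² = 86767.43, Σy² = 9649.99, Σxy = 27550.05
nΣxy − ΣxΣy = 137750.25 − 131758.73 = 5991.52
nΣx² − (Σx)² = 433837.15 − 420033.61 = 13803.54; nΣy² − (Σy)² = 48249.95 − 41330.89 = 6919.06
r = 5991.52 / √(13803.54 × 6919.06) = 5991.52 / 9772.7950 ≈ 0.613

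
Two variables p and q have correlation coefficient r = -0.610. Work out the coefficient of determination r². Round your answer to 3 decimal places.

0.372

r² = (-0.610)² = 0.372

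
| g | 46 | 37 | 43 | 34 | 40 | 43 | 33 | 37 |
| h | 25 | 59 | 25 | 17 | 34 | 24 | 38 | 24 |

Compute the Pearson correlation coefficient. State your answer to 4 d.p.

n = 8, Σg = 313, Σh = 246, Σg² = 12397, Σh² = 8772, Σgh = 9520
nΣgh − ΣgΣh = 76160 − 76998 = -838
nΣg² − (Σg)² = 99176 − 97969 = 1207; nΣh² − (Σh)² = 70176 − 60516 = 9660
r = -838 / √(1207 × 9660) = -838 / 3414.6186 ≈ -0.2454

-0.2454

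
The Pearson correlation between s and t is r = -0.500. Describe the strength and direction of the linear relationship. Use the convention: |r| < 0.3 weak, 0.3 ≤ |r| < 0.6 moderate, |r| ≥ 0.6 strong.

r = -0.500 < 0 so the relationship is negative.
|r| = 0.500, which falls in the moderate range.

moderate negative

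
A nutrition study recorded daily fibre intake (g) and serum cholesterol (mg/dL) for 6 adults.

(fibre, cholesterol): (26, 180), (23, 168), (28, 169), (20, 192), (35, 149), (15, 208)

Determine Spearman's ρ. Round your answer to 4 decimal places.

-0.8286

Rank fibre: 4, 3, 5, 2, 6, 1
Rank cholesterol: 4, 2, 3, 5, 1, 6
d = rank(fibre) − rank(cholesterol): 0, 1, 2, -3, 5, -5; Σd² = 64
ρ = 1 − 6Σd² / [n(n²−1)] = 1 − 6×64 / (6×35) = 1 − 384/210 ≈ -0.8286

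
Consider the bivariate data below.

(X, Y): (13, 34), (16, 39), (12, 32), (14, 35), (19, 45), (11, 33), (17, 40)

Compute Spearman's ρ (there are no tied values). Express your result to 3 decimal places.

0.964

Rank X: 3, 5, 2, 4, 7, 1, 6
Rank Y: 3, 5, 1, 4, 7, 2, 6
d = rank(X) − rank(Y): 0, 0, 1, 0, 0, -1, 0; Σd² = 2
ρ = 1 − 6Σd² / [n(n²−1)] = 1 − 6×2 / (7×48) = 1 − 12/336 ≈ 0.964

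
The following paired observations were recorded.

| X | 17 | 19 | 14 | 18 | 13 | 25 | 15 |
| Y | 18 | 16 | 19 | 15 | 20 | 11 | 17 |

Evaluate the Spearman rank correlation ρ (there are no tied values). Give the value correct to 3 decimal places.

-0.929

Rank X: 4, 6, 2, 5, 1, 7, 3
Rank Y: 5, 3, 6, 2, 7, 1, 4
d = rank(X) − rank(Y): -1, 3, -4, 3, -6, 6, -1; Σd² = 108
ρ = 1 − 6Σd² / [n(n²−1)] = 1 − 6×108 / (7×48) = 1 − 648/336 ≈ -0.929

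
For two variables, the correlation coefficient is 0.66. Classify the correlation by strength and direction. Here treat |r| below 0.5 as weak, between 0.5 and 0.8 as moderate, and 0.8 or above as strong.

moderate positive

r = 0.66 > 0 so the relationship is positive.
|r| = 0.66, which falls in the moderate range.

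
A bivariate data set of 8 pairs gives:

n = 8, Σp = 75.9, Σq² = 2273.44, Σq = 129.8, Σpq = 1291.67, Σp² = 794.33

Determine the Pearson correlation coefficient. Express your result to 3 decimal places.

r = (nΣpq − ΣpΣq) / √[(nΣp² − (Σp)²)(nΣq² − (Σq)²)]
Numerator: 8×1291.67 − 75.9×129.8 = 481.54
Denominator: √[(6354.64 − 5760.81)(18187.52 − 16848.04)] = √[593.83 × 1339.48] = 891.8651
r = 481.54 / 891.8651 ≈ 0.540

0.540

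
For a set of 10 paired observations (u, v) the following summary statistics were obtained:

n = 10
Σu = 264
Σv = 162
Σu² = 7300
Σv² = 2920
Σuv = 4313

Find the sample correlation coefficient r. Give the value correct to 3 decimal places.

0.116

r = (nΣuv − ΣuΣv) / √[(nΣu² − (Σu)²)(nΣv² − (Σv)²)]
Numerator: 10×4313 − 264×162 = 362
Denominator: √[(73000 − 69696)(29200 − 26244)] = √[3304 × 2956] = 3125.1598
r = 362 / 3125.1598 ≈ 0.116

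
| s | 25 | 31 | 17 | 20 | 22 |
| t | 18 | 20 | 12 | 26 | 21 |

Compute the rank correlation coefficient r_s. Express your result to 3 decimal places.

Rank s: 4, 5, 1, 2, 3
Rank t: 2, 3, 1, 5, 4
d = rank(s) − rank(t): 2, 2, 0, -3, -1; Σd² = 18
ρ = 1 − 6Σd² / [n(n²−1)] = 1 − 6×18 / (5×24) = 1 − 108/120 ≈ 0.100

0.100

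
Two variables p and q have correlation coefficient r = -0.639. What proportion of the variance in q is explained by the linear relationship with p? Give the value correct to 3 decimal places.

0.408

r² = (-0.639)² = 0.408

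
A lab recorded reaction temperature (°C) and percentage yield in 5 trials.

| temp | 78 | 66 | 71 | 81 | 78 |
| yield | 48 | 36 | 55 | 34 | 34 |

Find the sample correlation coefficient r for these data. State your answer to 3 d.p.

-0.224

n = 5, Σx = 374, Σy = 207, Σx² = 28126, Σy² = 8937, Σxy = 15431
nΣxy − ΣxΣy = 77155 − 77418 = -263
nΣx² − (Σx)² = 140630 − 139876 = 754; nΣy² − (Σy)² = 44685 − 42849 = 1836
r = -263 / √(754 × 1836) = -263 / 1176.5815 ≈ -0.224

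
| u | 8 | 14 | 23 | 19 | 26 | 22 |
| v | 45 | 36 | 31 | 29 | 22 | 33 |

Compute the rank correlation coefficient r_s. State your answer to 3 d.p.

Rank u: 1, 2, 5, 3, 6, 4
Rank v: 6, 5, 3, 2, 1, 4
d = rank(u) − rank(v): -5, -3, 2, 1, 5, 0; Σd² = 64
ρ = 1 − 6Σd² / [n(n²−1)] = 1 − 6×64 / (6×35) = 1 − 384/210 ≈ -0.829

-0.829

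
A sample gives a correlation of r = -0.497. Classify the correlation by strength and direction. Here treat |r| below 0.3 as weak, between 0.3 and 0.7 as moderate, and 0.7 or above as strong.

moderate negative

r = -0.497 < 0 so the relationship is negative.
|r| = 0.497, which falls in the moderate range.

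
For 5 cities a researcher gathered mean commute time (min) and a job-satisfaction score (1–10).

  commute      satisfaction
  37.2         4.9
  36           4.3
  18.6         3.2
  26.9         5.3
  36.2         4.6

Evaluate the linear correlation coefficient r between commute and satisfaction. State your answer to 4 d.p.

0.5771

n = 5, Σx = 154.9, Σy = 22.3, Σx² = 5059.85, Σy² = 101.99, Σxy = 705.69
nΣxy − ΣxΣy = 3528.45 − 3454.27 = 74.18
nΣx² − (Σx)² = 25299.25 − 23994.01 = 1305.24; nΣy² − (Σy)² = 509.95 − 497.29 = 12.66
r = 74.18 / √(1305.24 × 12.66) = 74.18 / 128.5470 ≈ 0.5771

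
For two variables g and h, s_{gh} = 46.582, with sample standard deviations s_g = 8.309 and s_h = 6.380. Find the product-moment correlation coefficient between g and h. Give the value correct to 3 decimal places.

0.879

r = Cov(g,h) / (s_g · s_h) = 46.582 / (8.309 × 6.380)
  = 46.582 / 53.0114 ≈ 0.879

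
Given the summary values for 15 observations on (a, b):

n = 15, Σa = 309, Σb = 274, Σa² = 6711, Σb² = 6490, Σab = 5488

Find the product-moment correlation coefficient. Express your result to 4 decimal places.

r = (nΣab − ΣaΣb) / √[(nΣa² − (Σa)²)(nΣb² − (Σb)²)]
Numerator: 15×5488 − 309×274 = -2346
Denominator: √[(100665 − 95481)(97350 − 75076)] = √[5184 × 22274] = 10745.6231
r = -2346 / 10745.6231 ≈ -0.2183

-0.2183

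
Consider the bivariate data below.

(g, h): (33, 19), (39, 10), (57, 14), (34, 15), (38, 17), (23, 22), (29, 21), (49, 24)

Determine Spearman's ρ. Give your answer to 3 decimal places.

-0.429

Rank g: 3, 6, 8, 4, 5, 1, 2, 7
Rank h: 5, 1, 2, 3, 4, 7, 6, 8
d = rank(g) − rank(h): -2, 5, 6, 1, 1, -6, -4, -1; Σd² = 120
ρ = 1 − 6Σd² / [n(n²−1)] = 1 − 6×120 / (8×63) = 1 − 720/504 ≈ -0.429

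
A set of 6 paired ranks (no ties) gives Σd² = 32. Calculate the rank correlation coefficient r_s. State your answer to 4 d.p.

0.0857

ρ = 1 − 6Σd² / [n(n²−1)] = 1 − 6×32 / (6×35)
  = 1 − 192/210 = 1 − 0.91429 ≈ 0.0857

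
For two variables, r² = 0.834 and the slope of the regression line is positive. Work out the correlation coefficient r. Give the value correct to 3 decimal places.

0.913

|r| = √0.834 = 0.913
The association is positive, so r = 0.913.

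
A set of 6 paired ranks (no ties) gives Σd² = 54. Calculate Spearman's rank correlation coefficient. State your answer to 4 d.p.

-0.5429

ρ = 1 − 6Σd² / [n(n²−1)] = 1 − 6×54 / (6×35)
  = 1 − 324/210 = 1 − 1.54286 ≈ -0.5429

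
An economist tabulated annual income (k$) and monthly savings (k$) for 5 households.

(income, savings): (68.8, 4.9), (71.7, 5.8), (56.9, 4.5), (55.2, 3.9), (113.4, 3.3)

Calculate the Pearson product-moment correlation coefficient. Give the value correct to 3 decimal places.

-0.457

n = 5, Σx = 366, Σy = 22.4, Σx² = 29018.54, Σy² = 104, Σxy = 1598.53
nΣxy − ΣxΣy = 7992.65 − 8198.4 = -205.75
nΣx² − (Σx)² = 145092.7 − 133956 = 11136.7; nΣy² − (Σy)² = 520 − 501.76 = 18.24
r = -205.75 / √(11136.7 × 18.24) = -205.75 / 450.7032 ≈ -0.457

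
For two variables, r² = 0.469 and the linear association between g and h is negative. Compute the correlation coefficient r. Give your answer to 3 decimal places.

-0.685

|r| = √0.469 = 0.685
The association is negative, so r = −0.685.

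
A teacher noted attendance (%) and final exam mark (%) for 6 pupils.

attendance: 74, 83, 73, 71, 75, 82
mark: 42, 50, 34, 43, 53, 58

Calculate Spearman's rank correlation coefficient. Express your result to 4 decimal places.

0.6571

Rank attendance: 3, 6, 2, 1, 4, 5
Rank mark: 2, 4, 1, 3, 5, 6
d = rank(attendance) − rank(mark): 1, 2, 1, -2, -1, -1; Σd² = 12
ρ = 1 − 6Σd² / [n(n²−1)] = 1 − 6×12 / (6×35) = 1 − 72/210 ≈ 0.6571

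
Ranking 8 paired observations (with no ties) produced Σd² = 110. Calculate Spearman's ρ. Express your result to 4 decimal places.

-0.3095

ρ = 1 − 6Σd² / [n(n²−1)] = 1 − 6×110 / (8×63)
  = 1 − 660/504 = 1 − 1.30952 ≈ -0.3095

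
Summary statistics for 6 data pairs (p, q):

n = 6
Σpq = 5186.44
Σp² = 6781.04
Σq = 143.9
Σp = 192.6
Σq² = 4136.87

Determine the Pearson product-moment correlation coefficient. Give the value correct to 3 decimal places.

0.885

r = (nΣpq − ΣpΣq) / √[(nΣp² − (Σp)²)(nΣq² − (Σq)²)]
Numerator: 6×5186.44 − 192.6×143.9 = 3403.5
Denominator: √[(40686.24 − 37094.76)(24821.22 − 20707.21)] = √[3591.48 × 4114.01] = 3843.8763
r = 3403.5 / 3843.8763 ≈ 0.885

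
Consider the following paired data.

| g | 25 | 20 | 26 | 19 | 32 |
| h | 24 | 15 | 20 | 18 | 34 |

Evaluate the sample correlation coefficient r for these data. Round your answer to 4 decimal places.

n = 5, Σg = 122, Σh = 111, Σg² = 3086, Σh² = 2681, Σgh = 2850
nΣgh − ΣgΣh = 14250 − 13542 = 708
nΣg² − (Σg)² = 15430 − 14884 = 546; nΣh² − (Σh)² = 13405 − 12321 = 1084
r = 708 / √(546 × 1084) = 708 / 769.3270 ≈ 0.9203

0.9203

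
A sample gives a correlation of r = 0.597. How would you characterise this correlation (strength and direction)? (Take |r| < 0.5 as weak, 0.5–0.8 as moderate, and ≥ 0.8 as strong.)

r = 0.597 > 0 so the relationship is positive.
|r| = 0.597, which falls in the moderate range.

moderate positive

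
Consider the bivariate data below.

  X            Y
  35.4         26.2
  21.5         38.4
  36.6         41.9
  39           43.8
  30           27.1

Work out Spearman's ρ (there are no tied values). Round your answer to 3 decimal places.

Rank X: 3, 1, 4, 5, 2
Rank Y: 1, 3, 4, 5, 2
d = rank(X) − rank(Y): 2, -2, 0, 0, 0; Σd² = 8
ρ = 1 − 6Σd² / [n(n²−1)] = 1 − 6×8 / (5×24) = 1 − 48/120 ≈ 0.600

0.600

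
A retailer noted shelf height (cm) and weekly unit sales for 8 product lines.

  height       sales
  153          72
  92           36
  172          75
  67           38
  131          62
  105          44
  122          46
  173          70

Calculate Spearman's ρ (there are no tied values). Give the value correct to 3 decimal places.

0.905

Rank height: 6, 2, 7, 1, 5, 3, 4, 8
Rank sales: 7, 1, 8, 2, 5, 3, 4, 6
d = rank(height) − rank(sales): -1, 1, -1, -1, 0, 0, 0, 2; Σd² = 8
ρ = 1 − 6Σd² / [n(n²−1)] = 1 − 6×8 / (8×63) = 1 − 48/504 ≈ 0.905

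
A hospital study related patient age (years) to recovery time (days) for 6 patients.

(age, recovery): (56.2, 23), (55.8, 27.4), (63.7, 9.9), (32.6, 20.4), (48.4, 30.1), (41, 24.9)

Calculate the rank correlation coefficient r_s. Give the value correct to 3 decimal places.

Rank age: 5, 4, 6, 1, 3, 2
Rank recovery: 3, 5, 1, 2, 6, 4
d = rank(age) − rank(recovery): 2, -1, 5, -1, -3, -2; Σd² = 44
ρ = 1 − 6Σd² / [n(n²−1)] = 1 − 6×44 / (6×35) = 1 − 264/210 ≈ -0.257

-0.257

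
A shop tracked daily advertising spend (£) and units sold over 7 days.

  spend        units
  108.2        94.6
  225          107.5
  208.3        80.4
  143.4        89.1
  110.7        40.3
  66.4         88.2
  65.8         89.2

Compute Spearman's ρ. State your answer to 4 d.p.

0.0714

Rank spend: 3, 7, 6, 5, 4, 2, 1
Rank units: 6, 7, 2, 4, 1, 3, 5
d = rank(spend) − rank(units): -3, 0, 4, 1, 3, -1, -4; Σd² = 52
ρ = 1 − 6Σd² / [n(n²−1)] = 1 − 6×52 / (7×48) = 1 − 312/336 ≈ 0.0714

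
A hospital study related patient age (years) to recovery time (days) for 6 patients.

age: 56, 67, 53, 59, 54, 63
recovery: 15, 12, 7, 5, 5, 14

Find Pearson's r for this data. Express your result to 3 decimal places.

n = 6, Σx = 352, Σy = 58, Σx² = 20800, Σy² = 664, Σxy = 3462
nΣxy − ΣxΣy = 20772 − 20416 = 356
nΣx² − (Σx)² = 124800 − 123904 = 896; nΣy² − (Σy)² = 3984 − 3364 = 620
r = 356 / √(896 × 620) = 356 / 745.3321 ≈ 0.478

0.478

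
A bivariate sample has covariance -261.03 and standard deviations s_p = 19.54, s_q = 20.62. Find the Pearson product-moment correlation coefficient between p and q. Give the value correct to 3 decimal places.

-0.648

r = Cov(p,q) / (s_p · s_q) = -261.03 / (19.54 × 20.62)
  = -261.03 / 402.9148 ≈ -0.648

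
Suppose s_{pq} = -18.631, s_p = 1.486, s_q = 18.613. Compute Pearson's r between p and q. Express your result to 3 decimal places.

-0.674

r = Cov(p,q) / (s_p · s_q) = -18.631 / (1.486 × 18.613)
  = -18.631 / 27.6589 ≈ -0.674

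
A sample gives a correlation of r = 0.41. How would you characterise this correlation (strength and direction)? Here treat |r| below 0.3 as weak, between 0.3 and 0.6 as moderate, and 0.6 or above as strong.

r = 0.41 > 0 so the relationship is positive.
|r| = 0.41, which falls in the moderate range.

moderate positive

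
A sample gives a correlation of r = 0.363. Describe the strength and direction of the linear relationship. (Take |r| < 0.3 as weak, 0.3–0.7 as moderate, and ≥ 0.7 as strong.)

r = 0.363 > 0 so the relationship is positive.
|r| = 0.363, which falls in the moderate range.

moderate positive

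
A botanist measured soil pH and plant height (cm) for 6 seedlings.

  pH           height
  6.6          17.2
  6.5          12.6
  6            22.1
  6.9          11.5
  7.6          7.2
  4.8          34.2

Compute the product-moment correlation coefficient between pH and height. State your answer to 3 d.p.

-0.975

n = 6, Σx = 38.4, Σy = 104.8, Σx² = 250.22, Σy² = 2296.74, Σxy = 626.25
nΣxy − ΣxΣy = 3757.5 − 4024.32 = -266.82
nΣx² − (Σx)² = 1501.32 − 1474.56 = 26.76; nΣy² − (Σy)² = 13780.44 − 10983.04 = 2797.4
r = -266.82 / √(26.76 × 2797.4) = -266.82 / 273.6027 ≈ -0.975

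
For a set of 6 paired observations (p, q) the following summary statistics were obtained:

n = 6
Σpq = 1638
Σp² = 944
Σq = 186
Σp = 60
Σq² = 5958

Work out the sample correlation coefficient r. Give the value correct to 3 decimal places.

r = (nΣpq − ΣpΣq) / √[(nΣp² − (Σp)²)(nΣq² − (Σq)²)]
Numerator: 6×1638 − 60×186 = -1332
Denominator: √[(5664 − 3600)(35748 − 34596)] = √[2064 × 1152] = 1541.9883
r = -1332 / 1541.9883 ≈ -0.864

-0.864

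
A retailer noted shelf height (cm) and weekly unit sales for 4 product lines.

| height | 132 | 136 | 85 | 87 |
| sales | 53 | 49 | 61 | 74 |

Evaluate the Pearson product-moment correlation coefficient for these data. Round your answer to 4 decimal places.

n = 4, Σx = 440, Σy = 237, Σx² = 50714, Σy² = 14407, Σxy = 25283
nΣxy − ΣxΣy = 101132 − 104280 = -3148
nΣx² − (Σx)² = 202856 − 193600 = 9256; nΣy² − (Σy)² = 57628 − 56169 = 1459
r = -3148 / √(9256 × 1459) = -3148 / 3674.8475 ≈ -0.8566

-0.8566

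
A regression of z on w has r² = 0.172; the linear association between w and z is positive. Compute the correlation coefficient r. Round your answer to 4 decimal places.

0.4147

|r| = √0.172 = 0.4147
The association is positive, so r = 0.4147.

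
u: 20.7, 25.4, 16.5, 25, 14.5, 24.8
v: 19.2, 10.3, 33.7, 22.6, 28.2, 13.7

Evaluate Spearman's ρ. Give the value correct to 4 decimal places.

Rank u: 3, 6, 2, 5, 1, 4
Rank v: 3, 1, 6, 4, 5, 2
d = rank(u) − rank(v): 0, 5, -4, 1, -4, 2; Σd² = 62
ρ = 1 − 6Σd² / [n(n²−1)] = 1 − 6×62 / (6×35) = 1 − 372/210 ≈ -0.7714

-0.7714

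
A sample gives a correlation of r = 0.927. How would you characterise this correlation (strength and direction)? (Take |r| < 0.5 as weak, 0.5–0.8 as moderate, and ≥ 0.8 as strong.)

strong positive

r = 0.927 > 0 so the relationship is positive.
|r| = 0.927, which falls in the strong range.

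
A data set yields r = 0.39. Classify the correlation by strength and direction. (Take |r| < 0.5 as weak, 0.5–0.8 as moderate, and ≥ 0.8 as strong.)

r = 0.39 > 0 so the relationship is positive.
|r| = 0.39, which falls in the weak range.

weak positive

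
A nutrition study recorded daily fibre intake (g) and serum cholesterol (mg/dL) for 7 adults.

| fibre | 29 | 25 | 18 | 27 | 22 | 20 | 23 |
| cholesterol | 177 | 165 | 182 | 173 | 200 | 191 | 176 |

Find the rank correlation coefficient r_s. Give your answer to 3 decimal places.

-0.607

Rank fibre: 7, 5, 1, 6, 3, 2, 4
Rank cholesterol: 4, 1, 5, 2, 7, 6, 3
d = rank(fibre) − rank(cholesterol): 3, 4, -4, 4, -4, -4, 1; Σd² = 90
ρ = 1 − 6Σd² / [n(n²−1)] = 1 − 6×90 / (7×48) = 1 − 540/336 ≈ -0.607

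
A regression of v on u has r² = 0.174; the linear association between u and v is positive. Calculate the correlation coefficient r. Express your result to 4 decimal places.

0.4171

|r| = √0.174 = 0.4171
The association is positive, so r = 0.4171.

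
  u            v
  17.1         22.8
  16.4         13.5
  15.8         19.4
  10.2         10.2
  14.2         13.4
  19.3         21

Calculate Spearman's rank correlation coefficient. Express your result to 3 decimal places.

Rank u: 5, 4, 3, 1, 2, 6
Rank v: 6, 3, 4, 1, 2, 5
d = rank(u) − rank(v): -1, 1, -1, 0, 0, 1; Σd² = 4
ρ = 1 − 6Σd² / [n(n²−1)] = 1 − 6×4 / (6×35) = 1 − 24/210 ≈ 0.886

0.886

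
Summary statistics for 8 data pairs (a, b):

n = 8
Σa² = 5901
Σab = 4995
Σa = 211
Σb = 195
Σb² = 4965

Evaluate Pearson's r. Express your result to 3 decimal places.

-0.555

r = (nΣab − ΣaΣb) / √[(nΣa² − (Σa)²)(nΣb² − (Σb)²)]
Numerator: 8×4995 − 211×195 = -1185
Denominator: √[(47208 − 44521)(39720 − 38025)] = √[2687 × 1695] = 2134.1193
r = -1185 / 2134.1193 ≈ -0.555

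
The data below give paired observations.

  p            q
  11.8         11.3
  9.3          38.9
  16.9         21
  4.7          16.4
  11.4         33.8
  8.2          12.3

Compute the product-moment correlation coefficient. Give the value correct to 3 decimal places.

0.106

n = 6, Σp = 62.3, Σq = 133.7, Σp² = 730.63, Σq² = 3644.59, Σpq = 1413.27
nΣpq − ΣpΣq = 8479.62 − 8329.51 = 150.11
nΣp² − (Σp)² = 4383.78 − 3881.29 = 502.49; nΣq² − (Σq)² = 21867.54 − 17875.69 = 3991.85
r = 150.11 / √(502.49 × 3991.85) = 150.11 / 1416.2855 ≈ 0.106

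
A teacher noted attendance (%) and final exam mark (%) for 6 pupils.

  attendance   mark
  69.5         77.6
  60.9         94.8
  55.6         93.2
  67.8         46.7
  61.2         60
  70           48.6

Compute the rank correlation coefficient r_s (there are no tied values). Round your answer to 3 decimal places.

Rank attendance: 5, 2, 1, 4, 3, 6
Rank mark: 4, 6, 5, 1, 3, 2
d = rank(attendance) − rank(mark): 1, -4, -4, 3, 0, 4; Σd² = 58
ρ = 1 − 6Σd² / [n(n²−1)] = 1 − 6×58 / (6×35) = 1 − 348/210 ≈ -0.657

-0.657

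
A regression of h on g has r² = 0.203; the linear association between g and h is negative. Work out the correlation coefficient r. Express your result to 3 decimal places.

|r| = √0.203 = 0.451
The association is negative, so r = −0.451.

-0.451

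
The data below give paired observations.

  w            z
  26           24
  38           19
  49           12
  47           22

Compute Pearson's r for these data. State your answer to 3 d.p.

-0.678

n = 4, Σw = 160, Σz = 77, Σw² = 6730, Σz² = 1565, Σwz = 2968
nΣwz − ΣwΣz = 11872 − 12320 = -448
nΣw² − (Σw)² = 26920 − 25600 = 1320; nΣz² − (Σz)² = 6260 − 5929 = 331
r = -448 / √(1320 × 331) = -448 / 660.9992 ≈ -0.678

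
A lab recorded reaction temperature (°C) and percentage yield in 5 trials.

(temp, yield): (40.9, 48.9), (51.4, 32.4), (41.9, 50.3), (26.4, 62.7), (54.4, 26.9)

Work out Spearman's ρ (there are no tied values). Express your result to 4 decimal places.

Rank temp: 2, 4, 3, 1, 5
Rank yield: 3, 2, 4, 5, 1
d = rank(temp) − rank(yield): -1, 2, -1, -4, 4; Σd² = 38
ρ = 1 − 6Σd² / [n(n²−1)] = 1 − 6×38 / (5×24) = 1 − 228/120 ≈ -0.9000

-0.9000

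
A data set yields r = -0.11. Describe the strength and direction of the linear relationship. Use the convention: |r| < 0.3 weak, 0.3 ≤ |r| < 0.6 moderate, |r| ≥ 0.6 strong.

weak negative

r = -0.11 < 0 so the relationship is negative.
|r| = 0.11, which falls in the weak range.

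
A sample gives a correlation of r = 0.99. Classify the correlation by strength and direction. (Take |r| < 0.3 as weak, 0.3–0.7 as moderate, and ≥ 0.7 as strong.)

r = 0.99 > 0 so the relationship is positive.
|r| = 0.99, which falls in the strong range.

strong positive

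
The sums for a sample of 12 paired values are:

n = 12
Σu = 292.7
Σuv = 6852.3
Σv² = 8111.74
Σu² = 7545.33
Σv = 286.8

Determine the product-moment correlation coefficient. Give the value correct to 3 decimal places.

-0.201

r = (nΣuv − ΣuΣv) / √[(nΣu² − (Σu)²)(nΣv² − (Σv)²)]
Numerator: 12×6852.3 − 292.7×286.8 = -1718.76
Denominator: √[(90543.96 − 85673.29)(97340.88 − 82254.24)] = √[4870.67 × 15086.64] = 8572.1669
r = -1718.76 / 8572.1669 ≈ -0.201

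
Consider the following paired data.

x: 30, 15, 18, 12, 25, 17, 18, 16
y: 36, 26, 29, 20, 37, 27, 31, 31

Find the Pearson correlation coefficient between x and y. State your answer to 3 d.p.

n = 8, Σx = 151, Σy = 237, Σx² = 3087, Σy² = 7233, Σxy = 4670
nΣxy − ΣxΣy = 37360 − 35787 = 1573
nΣx² − (Σx)² = 24696 − 22801 = 1895; nΣy² − (Σy)² = 57864 − 56169 = 1695
r = 1573 / √(1895 × 1695) = 1573 / 1792.2123 ≈ 0.878

0.878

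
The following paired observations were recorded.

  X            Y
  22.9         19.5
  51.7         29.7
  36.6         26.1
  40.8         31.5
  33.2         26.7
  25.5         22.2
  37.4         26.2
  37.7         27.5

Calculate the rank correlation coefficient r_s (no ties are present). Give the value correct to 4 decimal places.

0.9048

Rank X: 1, 8, 4, 7, 3, 2, 5, 6
Rank Y: 1, 7, 3, 8, 5, 2, 4, 6
d = rank(X) − rank(Y): 0, 1, 1, -1, -2, 0, 1, 0; Σd² = 8
ρ = 1 − 6Σd² / [n(n²−1)] = 1 − 6×8 / (8×63) = 1 − 48/504 ≈ 0.9048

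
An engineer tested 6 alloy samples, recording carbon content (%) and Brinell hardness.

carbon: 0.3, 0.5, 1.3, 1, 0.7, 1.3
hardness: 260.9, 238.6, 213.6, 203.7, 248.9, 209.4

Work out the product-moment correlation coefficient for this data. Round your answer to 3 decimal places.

n = 6, Σx = 5.1, Σy = 1375.1, Σx² = 5.21, Σy² = 317916.99, Σxy = 1125.4
nΣxy − ΣxΣy = 6752.4 − 7013.01 = -260.61
nΣx² − (Σx)² = 31.26 − 26.01 = 5.25; nΣy² − (Σy)² = 1907501.94 − 1890900.01 = 16601.93
r = -260.61 / √(5.25 × 16601.93) = -260.61 / 295.2289 ≈ -0.883

-0.883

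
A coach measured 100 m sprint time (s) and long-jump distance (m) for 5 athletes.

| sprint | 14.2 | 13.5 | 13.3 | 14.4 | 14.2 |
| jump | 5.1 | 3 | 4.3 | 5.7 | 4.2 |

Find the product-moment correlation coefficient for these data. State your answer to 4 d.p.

n = 5, Σx = 69.6, Σy = 22.3, Σx² = 969.78, Σy² = 103.63, Σxy = 311.83
nΣxy − ΣxΣy = 1559.15 − 1552.08 = 7.07
nΣx² − (Σx)² = 4848.9 − 4844.16 = 4.74; nΣy² − (Σy)² = 518.15 − 497.29 = 20.86
r = 7.07 / √(4.74 × 20.86) = 7.07 / 9.9437 ≈ 0.7110

0.7110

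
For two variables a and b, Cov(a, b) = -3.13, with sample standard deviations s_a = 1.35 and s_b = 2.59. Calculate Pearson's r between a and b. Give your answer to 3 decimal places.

-0.895

r = Cov(a,b) / (s_a · s_b) = -3.13 / (1.35 × 2.59)
  = -3.13 / 3.4965 ≈ -0.895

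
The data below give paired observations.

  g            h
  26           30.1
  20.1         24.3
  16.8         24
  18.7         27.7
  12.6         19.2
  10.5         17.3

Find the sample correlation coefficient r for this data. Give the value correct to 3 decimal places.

0.943

n = 6, Σg = 104.7, Σh = 142.6, Σg² = 1980.95, Σh² = 3507.72, Σgh = 2615.79
nΣgh − ΣgΣh = 15694.74 − 14930.22 = 764.52
nΣg² − (Σg)² = 11885.7 − 10962.09 = 923.61; nΣh² − (Σh)² = 21046.32 − 20334.76 = 711.56
r = 764.52 / √(923.61 × 711.56) = 764.52 / 810.6812 ≈ 0.943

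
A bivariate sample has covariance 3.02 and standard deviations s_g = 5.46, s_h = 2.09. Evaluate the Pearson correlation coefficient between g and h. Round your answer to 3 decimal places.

r = Cov(g,h) / (s_g · s_h) = 3.02 / (5.46 × 2.09)
  = 3.02 / 11.4114 ≈ 0.265

0.265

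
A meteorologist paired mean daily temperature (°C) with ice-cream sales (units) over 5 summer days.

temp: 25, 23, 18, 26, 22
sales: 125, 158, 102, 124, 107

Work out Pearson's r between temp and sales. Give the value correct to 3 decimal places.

0.469

n = 5, Σx = 114, Σy = 616, Σx² = 2638, Σy² = 77818, Σxy = 14173
nΣxy − ΣxΣy = 70865 − 70224 = 641
nΣx² − (Σx)² = 13190 − 12996 = 194; nΣy² − (Σy)² = 389090 − 379456 = 9634
r = 641 / √(194 × 9634) = 641 / 1367.1123 ≈ 0.469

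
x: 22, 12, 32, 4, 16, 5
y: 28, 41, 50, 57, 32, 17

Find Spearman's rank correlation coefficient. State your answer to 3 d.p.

-0.086

Rank x: 5, 3, 6, 1, 4, 2
Rank y: 2, 4, 5, 6, 3, 1
d = rank(x) − rank(y): 3, -1, 1, -5, 1, 1; Σd² = 38
ρ = 1 − 6Σd² / [n(n²−1)] = 1 − 6×38 / (6×35) = 1 − 228/210 ≈ -0.086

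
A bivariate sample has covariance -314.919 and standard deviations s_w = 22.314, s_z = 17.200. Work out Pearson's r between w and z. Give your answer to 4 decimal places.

r = Cov(w,z) / (s_w · s_z) = -314.919 / (22.314 × 17.200)
  = -314.919 / 383.8008 ≈ -0.8205

-0.8205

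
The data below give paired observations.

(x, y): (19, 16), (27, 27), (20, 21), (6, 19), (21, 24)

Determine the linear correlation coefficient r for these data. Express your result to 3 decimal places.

n = 5, Σx = 93, Σy = 107, Σx² = 1967, Σy² = 2363, Σxy = 2071
nΣxy − ΣxΣy = 10355 − 9951 = 404
nΣx² − (Σx)² = 9835 − 8649 = 1186; nΣy² − (Σy)² = 11815 − 11449 = 366
r = 404 / √(1186 × 366) = 404 / 658.8444 ≈ 0.613

0.613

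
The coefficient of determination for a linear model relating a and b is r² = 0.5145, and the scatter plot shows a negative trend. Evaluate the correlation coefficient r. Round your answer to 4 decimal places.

-0.7173

|r| = √0.5145 = 0.7173
The association is negative, so r = −0.7173.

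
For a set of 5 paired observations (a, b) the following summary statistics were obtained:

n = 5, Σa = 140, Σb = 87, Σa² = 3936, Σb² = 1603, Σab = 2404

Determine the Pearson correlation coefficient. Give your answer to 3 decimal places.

r = (nΣab − ΣaΣb) / √[(nΣa² − (Σa)²)(nΣb² − (Σb)²)]
Numerator: 5×2404 − 140×87 = -160
Denominator: √[(19680 − 19600)(8015 − 7569)] = √[80 × 446] = 188.8915
r = -160 / 188.8915 ≈ -0.847

-0.847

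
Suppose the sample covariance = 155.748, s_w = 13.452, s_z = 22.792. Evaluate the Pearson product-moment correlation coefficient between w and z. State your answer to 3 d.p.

r = Cov(w,z) / (s_w · s_z) = 155.748 / (13.452 × 22.792)
  = 155.748 / 306.5980 ≈ 0.508

0.508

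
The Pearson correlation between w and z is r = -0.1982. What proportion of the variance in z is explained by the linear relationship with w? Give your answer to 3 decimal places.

r² = (-0.1982)² = 0.039

0.039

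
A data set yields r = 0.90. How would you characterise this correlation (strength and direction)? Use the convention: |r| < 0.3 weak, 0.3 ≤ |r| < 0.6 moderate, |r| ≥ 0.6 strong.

r = 0.90 > 0 so the relationship is positive.
|r| = 0.90, which falls in the strong range.

strong positive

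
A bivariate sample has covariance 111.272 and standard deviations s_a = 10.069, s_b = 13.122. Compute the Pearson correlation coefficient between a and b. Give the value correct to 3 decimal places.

r = Cov(a,b) / (s_a · s_b) = 111.272 / (10.069 × 13.122)
  = 111.272 / 132.1254 ≈ 0.842

0.842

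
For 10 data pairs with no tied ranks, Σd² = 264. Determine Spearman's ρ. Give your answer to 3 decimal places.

ρ = 1 − 6Σd² / [n(n²−1)] = 1 − 6×264 / (10×99)
  = 1 − 1584/990 = 1 − 1.6000 ≈ -0.600

-0.600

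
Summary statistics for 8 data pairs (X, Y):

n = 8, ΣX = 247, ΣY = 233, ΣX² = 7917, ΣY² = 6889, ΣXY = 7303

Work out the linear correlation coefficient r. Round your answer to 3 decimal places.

r = (nΣXY − ΣXΣY) / √[(nΣX² − (ΣX)²)(nΣY² − (ΣY)²)]
Numerator: 8×7303 − 247×233 = 873
Denominator: √[(63336 − 61009)(55112 − 54289)] = √[2327 × 823] = 1383.8790
r = 873 / 1383.8790 ≈ 0.631

0.631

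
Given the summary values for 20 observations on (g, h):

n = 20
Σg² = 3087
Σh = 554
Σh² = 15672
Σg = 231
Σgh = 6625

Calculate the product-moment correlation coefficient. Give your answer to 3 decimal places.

0.612

r = (nΣgh − ΣgΣh) / √[(nΣg² − (Σg)²)(nΣh² − (Σh)²)]
Numerator: 20×6625 − 231×554 = 4526
Denominator: √[(61740 − 53361)(313440 − 306916)] = √[8379 × 6524] = 7393.5510
r = 4526 / 7393.5510 ≈ 0.612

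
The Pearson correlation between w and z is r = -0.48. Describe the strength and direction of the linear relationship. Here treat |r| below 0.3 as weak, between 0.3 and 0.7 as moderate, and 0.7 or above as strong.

r = -0.48 < 0 so the relationship is negative.
|r| = 0.48, which falls in the moderate range.

moderate negative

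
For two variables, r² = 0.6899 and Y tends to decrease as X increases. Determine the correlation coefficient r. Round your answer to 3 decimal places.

-0.831

|r| = √0.6899 = 0.831
The association is negative, so r = −0.831.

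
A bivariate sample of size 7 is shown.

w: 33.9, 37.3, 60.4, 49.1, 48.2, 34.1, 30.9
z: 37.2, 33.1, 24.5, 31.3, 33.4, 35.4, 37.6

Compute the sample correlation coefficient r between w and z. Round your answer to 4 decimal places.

n = 7, Σw = 293.9, Σz = 232.5, Σw² = 13040.33, Σz² = 7841.87, Σwz = 9491.2
nΣwz − ΣwΣz = 66438.4 − 68331.75 = -1893.35
nΣw² − (Σw)² = 91282.31 − 86377.21 = 4905.1; nΣz² − (Σz)² = 54893.09 − 54056.25 = 836.84
r = -1893.35 / √(4905.1 × 836.84) = -1893.35 / 2026.0266 ≈ -0.9345

-0.9345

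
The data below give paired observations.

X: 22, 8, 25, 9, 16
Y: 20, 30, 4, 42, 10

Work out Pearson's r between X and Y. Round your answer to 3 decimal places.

-0.816

n = 5, ΣX = 80, ΣY = 106, ΣX² = 1510, ΣY² = 3180, ΣXY = 1318
nΣXY − ΣXΣY = 6590 − 8480 = -1890
nΣX² − (ΣX)² = 7550 − 6400 = 1150; nΣY² − (ΣY)² = 15900 − 11236 = 4664
r = -1890 / √(1150 × 4664) = -1890 / 2315.9447 ≈ -0.816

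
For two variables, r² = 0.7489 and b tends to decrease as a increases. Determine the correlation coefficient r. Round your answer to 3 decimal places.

-0.865

|r| = √0.7489 = 0.865
The association is negative, so r = −0.865.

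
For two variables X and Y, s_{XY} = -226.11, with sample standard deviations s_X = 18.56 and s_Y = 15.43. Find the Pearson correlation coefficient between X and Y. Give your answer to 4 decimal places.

-0.7895

r = Cov(X,Y) / (s_X · s_Y) = -226.11 / (18.56 × 15.43)
  = -226.11 / 286.3808 ≈ -0.7895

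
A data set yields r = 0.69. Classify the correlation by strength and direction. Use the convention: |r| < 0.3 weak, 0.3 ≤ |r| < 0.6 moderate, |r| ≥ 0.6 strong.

r = 0.69 > 0 so the relationship is positive.
|r| = 0.69, which falls in the strong range.

strong positive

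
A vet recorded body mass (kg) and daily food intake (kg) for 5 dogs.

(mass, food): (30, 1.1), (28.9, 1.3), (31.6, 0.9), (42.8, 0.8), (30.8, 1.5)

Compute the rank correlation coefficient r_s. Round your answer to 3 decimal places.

Rank mass: 2, 1, 4, 5, 3
Rank food: 3, 4, 2, 1, 5
d = rank(mass) − rank(food): -1, -3, 2, 4, -2; Σd² = 34
ρ = 1 − 6Σd² / [n(n²−1)] = 1 − 6×34 / (5×24) = 1 − 204/120 ≈ -0.700

-0.700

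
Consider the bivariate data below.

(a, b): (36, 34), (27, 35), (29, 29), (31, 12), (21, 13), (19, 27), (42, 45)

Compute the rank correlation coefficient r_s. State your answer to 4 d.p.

Rank a: 6, 3, 4, 5, 2, 1, 7
Rank b: 5, 6, 4, 1, 2, 3, 7
d = rank(a) − rank(b): 1, -3, 0, 4, 0, -2, 0; Σd² = 30
ρ = 1 − 6Σd² / [n(n²−1)] = 1 − 6×30 / (7×48) = 1 − 180/336 ≈ 0.4643

0.4643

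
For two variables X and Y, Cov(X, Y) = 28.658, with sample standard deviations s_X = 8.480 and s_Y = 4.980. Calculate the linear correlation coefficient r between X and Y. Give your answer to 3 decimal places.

r = Cov(X,Y) / (s_X · s_Y) = 28.658 / (8.480 × 4.980)
  = 28.658 / 42.2304 ≈ 0.679

0.679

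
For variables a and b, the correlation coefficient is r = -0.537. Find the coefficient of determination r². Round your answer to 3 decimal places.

0.288

r² = (-0.537)² = 0.288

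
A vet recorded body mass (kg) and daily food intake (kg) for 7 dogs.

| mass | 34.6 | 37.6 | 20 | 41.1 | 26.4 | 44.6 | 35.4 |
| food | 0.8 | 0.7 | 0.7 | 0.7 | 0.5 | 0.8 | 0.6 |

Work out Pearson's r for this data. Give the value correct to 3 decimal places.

0.464

n = 7, Σx = 239.7, Σy = 4.8, Σx² = 8639.41, Σy² = 3.36, Σxy = 166.89
nΣxy − ΣxΣy = 1168.23 − 1150.56 = 17.67
nΣx² − (Σx)² = 60475.87 − 57456.09 = 3019.78; nΣy² − (Σy)² = 23.52 − 23.04 = 0.48
r = 17.67 / √(3019.78 × 0.48) = 17.67 / 38.0722 ≈ 0.464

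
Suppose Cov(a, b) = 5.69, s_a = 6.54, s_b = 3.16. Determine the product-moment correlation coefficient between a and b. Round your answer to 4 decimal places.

r = Cov(a,b) / (s_a · s_b) = 5.69 / (6.54 × 3.16)
  = 5.69 / 20.6664 ≈ 0.2753

0.2753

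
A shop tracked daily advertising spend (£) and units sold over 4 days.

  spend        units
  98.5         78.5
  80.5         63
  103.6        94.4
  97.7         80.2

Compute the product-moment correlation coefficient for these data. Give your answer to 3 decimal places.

0.944

n = 4, Σx = 380.3, Σy = 316.1, Σx² = 36460.75, Σy² = 25474.65, Σxy = 30419.13
nΣxy − ΣxΣy = 121676.52 − 120212.83 = 1463.69
nΣx² − (Σx)² = 145843 − 144628.09 = 1214.91; nΣy² − (Σy)² = 101898.6 − 99919.21 = 1979.39
r = 1463.69 / √(1214.91 × 1979.39) = 1463.69 / 1550.7355 ≈ 0.944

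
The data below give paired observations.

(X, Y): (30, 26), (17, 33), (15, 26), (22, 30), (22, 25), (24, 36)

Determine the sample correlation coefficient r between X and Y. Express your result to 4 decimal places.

n = 6, ΣX = 130, ΣY = 176, ΣX² = 2958, ΣY² = 5262, ΣXY = 3805
nΣXY − ΣXΣY = 22830 − 22880 = -50
nΣX² − (ΣX)² = 17748 − 16900 = 848; nΣY² − (ΣY)² = 31572 − 30976 = 596
r = -50 / √(848 × 596) = -50 / 710.9205 ≈ -0.0703

-0.0703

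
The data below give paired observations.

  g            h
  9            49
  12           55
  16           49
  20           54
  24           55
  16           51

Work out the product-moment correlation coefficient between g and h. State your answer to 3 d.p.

0.531

n = 6, Σg = 97, Σh = 313, Σg² = 1713, Σh² = 16369, Σgh = 5101
nΣgh − ΣgΣh = 30606 − 30361 = 245
nΣg² − (Σg)² = 10278 − 9409 = 869; nΣh² − (Σh)² = 98214 − 97969 = 245
r = 245 / √(869 × 245) = 245 / 461.4163 ≈ 0.531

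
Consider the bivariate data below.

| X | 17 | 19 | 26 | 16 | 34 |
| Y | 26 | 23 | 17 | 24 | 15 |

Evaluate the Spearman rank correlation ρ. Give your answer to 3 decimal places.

Rank X: 2, 3, 4, 1, 5
Rank Y: 5, 3, 2, 4, 1
d = rank(X) − rank(Y): -3, 0, 2, -3, 4; Σd² = 38
ρ = 1 − 6Σd² / [n(n²−1)] = 1 − 6×38 / (5×24) = 1 − 228/120 ≈ -0.900

-0.900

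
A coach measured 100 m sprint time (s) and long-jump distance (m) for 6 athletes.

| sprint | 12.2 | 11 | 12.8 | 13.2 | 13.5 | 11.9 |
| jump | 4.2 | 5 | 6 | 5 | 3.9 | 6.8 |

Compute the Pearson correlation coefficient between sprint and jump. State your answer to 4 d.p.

n = 6, Σx = 74.6, Σy = 30.9, Σx² = 931.78, Σy² = 165.09, Σxy = 382.61
nΣxy − ΣxΣy = 2295.66 − 2305.14 = -9.48
nΣx² − (Σx)² = 5590.68 − 5565.16 = 25.52; nΣy² − (Σy)² = 990.54 − 954.81 = 35.73
r = -9.48 / √(25.52 × 35.73) = -9.48 / 30.1965 ≈ -0.3139

-0.3139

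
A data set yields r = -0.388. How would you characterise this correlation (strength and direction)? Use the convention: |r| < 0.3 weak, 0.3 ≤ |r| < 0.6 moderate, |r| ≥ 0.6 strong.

moderate negative

r = -0.388 < 0 so the relationship is negative.
|r| = 0.388, which falls in the moderate range.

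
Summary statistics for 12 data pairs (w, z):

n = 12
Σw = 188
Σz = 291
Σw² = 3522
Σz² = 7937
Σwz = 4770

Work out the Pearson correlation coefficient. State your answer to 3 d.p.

r = (nΣwz − ΣwΣz) / √[(nΣw² − (Σw)²)(nΣz² − (Σz)²)]
Numerator: 12×4770 − 188×291 = 2532
Denominator: √[(42264 − 35344)(95244 − 84681)] = √[6920 × 10563] = 8549.6175
r = 2532 / 8549.6175 ≈ 0.296

0.296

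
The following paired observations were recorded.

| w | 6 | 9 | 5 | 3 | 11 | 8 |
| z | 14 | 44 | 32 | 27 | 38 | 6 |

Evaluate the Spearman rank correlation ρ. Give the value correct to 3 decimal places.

Rank w: 3, 5, 2, 1, 6, 4
Rank z: 2, 6, 4, 3, 5, 1
d = rank(w) − rank(z): 1, -1, -2, -2, 1, 3; Σd² = 20
ρ = 1 − 6Σd² / [n(n²−1)] = 1 − 6×20 / (6×35) = 1 − 120/210 ≈ 0.429

0.429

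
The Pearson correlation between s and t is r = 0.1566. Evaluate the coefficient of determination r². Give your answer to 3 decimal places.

0.025

r² = (0.1566)² = 0.025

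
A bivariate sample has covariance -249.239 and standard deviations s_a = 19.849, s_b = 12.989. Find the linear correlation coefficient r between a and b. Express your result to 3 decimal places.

r = Cov(a,b) / (s_a · s_b) = -249.239 / (19.849 × 12.989)
  = -249.239 / 257.8187 ≈ -0.967

-0.967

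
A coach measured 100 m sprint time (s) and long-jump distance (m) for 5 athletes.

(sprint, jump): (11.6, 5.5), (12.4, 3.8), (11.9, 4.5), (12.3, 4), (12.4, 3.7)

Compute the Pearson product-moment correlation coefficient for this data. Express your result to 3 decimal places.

-0.979

n = 5, Σx = 60.6, Σy = 21.5, Σx² = 734.98, Σy² = 94.63, Σxy = 259.55
nΣxy − ΣxΣy = 1297.75 − 1302.9 = -5.15
nΣx² − (Σx)² = 3674.9 − 3672.36 = 2.54; nΣy² − (Σy)² = 473.15 − 462.25 = 10.9
r = -5.15 / √(2.54 × 10.9) = -5.15 / 5.2617 ≈ -0.979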